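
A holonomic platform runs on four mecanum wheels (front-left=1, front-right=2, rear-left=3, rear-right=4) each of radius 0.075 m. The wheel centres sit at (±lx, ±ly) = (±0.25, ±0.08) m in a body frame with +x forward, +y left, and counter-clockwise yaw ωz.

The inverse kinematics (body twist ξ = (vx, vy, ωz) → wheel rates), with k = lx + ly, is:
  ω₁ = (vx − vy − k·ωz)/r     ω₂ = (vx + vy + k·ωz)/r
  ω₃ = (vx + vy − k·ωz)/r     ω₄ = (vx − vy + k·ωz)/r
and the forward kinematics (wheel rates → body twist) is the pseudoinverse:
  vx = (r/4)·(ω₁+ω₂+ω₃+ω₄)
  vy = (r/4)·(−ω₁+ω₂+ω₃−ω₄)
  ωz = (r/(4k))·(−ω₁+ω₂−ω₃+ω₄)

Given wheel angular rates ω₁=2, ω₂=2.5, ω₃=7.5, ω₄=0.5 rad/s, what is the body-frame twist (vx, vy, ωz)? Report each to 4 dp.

k = lx + ly = 0.25 + 0.08 = 0.3300
ω₁+ω₂+ω₃+ω₄ = 12.5000  →  vx = (0.075/4)·12.5000 = 0.2344
−ω₁+ω₂+ω₃−ω₄ = 7.5000  →  vy = (0.075/4)·7.5000 = 0.1406
−ω₁+ω₂−ω₃+ω₄ = -6.5000  →  ωz = (0.075/1.3200)·-6.5000 = -0.3693

(0.2344, 0.1406, -0.3693)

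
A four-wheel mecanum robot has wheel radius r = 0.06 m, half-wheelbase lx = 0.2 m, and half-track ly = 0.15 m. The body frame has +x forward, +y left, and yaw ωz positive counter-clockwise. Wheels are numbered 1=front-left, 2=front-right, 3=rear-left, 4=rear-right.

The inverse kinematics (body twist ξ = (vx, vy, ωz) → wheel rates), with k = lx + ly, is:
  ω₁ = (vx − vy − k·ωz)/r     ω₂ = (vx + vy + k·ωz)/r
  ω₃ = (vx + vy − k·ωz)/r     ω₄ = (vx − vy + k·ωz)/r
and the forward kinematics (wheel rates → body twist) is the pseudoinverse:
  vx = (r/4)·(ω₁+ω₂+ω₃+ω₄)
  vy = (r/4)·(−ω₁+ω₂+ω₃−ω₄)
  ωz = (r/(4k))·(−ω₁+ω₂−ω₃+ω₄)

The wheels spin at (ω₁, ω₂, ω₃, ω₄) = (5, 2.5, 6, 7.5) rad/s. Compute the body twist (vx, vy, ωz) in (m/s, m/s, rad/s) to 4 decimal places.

k = lx + ly = 0.2 + 0.15 = 0.3500
ω₁+ω₂+ω₃+ω₄ = 21.0000  →  vx = (0.06/4)·21.0000 = 0.3150
−ω₁+ω₂+ω₃−ω₄ = -4.0000  →  vy = (0.06/4)·-4.0000 = -0.0600
−ω₁+ω₂−ω₃+ω₄ = -1.0000  →  ωz = (0.06/1.4000)·-1.0000 = -0.0429

(0.3150, -0.0600, -0.0429)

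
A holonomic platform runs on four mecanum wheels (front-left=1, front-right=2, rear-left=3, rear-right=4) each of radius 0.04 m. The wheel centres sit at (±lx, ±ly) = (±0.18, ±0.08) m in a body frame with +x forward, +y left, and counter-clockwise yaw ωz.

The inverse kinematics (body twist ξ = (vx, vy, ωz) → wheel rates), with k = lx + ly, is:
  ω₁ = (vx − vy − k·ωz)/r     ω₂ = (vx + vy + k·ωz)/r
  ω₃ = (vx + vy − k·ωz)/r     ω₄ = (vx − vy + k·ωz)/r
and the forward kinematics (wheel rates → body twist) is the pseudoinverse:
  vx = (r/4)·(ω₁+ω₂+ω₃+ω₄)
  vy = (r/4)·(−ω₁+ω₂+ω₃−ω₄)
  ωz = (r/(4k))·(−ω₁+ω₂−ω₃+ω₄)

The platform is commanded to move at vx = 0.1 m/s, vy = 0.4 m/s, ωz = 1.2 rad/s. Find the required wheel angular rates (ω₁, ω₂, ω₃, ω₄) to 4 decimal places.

(-15.3000, 20.3000, 4.7000, 0.3000)

k = lx + ly = 0.18 + 0.08 = 0.2600;  k·ωz = 0.2600·1.2 = 0.3120
ω₁ (FL) = (vx − vy − k·ωz)/r = -0.6120/0.04 = -15.3000
ω₂ (FR) = (vx + vy + k·ωz)/r = 0.8120/0.04 = 20.3000
ω₃ (RL) = (vx + vy − k·ωz)/r = 0.1880/0.04 = 4.7000
ω₄ (RR) = (vx − vy + k·ωz)/r = 0.0120/0.04 = 0.3000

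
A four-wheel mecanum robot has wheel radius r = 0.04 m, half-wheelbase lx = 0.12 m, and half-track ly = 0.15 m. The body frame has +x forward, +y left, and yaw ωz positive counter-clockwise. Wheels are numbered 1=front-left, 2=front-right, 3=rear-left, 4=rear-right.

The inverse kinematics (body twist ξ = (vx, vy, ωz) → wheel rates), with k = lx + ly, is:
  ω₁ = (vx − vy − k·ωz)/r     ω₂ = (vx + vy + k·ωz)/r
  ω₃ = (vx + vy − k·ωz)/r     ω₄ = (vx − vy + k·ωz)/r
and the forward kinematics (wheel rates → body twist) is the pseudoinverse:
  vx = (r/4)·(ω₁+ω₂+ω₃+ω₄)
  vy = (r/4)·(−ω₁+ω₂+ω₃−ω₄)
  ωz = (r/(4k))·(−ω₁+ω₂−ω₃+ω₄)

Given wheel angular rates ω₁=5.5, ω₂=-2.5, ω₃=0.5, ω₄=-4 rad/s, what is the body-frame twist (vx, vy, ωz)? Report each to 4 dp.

k = lx + ly = 0.12 + 0.15 = 0.2700
ω₁+ω₂+ω₃+ω₄ = -0.5000  →  vx = (0.04/4)·-0.5000 = -0.0050
−ω₁+ω₂+ω₃−ω₄ = -3.5000  →  vy = (0.04/4)·-3.5000 = -0.0350
−ω₁+ω₂−ω₃+ω₄ = -12.5000  →  ωz = (0.04/1.0800)·-12.5000 = -0.4630

(-0.0050, -0.0350, -0.4630)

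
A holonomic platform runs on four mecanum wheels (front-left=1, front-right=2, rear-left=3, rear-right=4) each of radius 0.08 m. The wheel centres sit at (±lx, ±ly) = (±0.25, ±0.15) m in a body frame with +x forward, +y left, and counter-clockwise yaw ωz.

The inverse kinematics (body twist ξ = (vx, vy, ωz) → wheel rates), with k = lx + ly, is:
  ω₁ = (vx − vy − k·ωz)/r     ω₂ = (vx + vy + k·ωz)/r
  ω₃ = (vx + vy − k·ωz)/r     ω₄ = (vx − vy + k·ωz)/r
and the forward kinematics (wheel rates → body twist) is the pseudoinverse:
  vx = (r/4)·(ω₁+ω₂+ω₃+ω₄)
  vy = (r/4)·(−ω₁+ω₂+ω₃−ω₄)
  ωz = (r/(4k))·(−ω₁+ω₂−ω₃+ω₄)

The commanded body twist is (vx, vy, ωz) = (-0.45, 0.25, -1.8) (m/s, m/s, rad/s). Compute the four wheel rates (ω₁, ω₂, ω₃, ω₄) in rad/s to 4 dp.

k = lx + ly = 0.25 + 0.15 = 0.4000;  k·ωz = 0.4000·-1.8 = -0.7200
ω₁ (FL) = (vx − vy − k·ωz)/r = 0.0200/0.08 = 0.2500
ω₂ (FR) = (vx + vy + k·ωz)/r = -0.9200/0.08 = -11.5000
ω₃ (RL) = (vx + vy − k·ωz)/r = 0.5200/0.08 = 6.5000
ω₄ (RR) = (vx − vy + k·ωz)/r = -1.4200/0.08 = -17.7500

(0.2500, -11.5000, 6.5000, -17.7500)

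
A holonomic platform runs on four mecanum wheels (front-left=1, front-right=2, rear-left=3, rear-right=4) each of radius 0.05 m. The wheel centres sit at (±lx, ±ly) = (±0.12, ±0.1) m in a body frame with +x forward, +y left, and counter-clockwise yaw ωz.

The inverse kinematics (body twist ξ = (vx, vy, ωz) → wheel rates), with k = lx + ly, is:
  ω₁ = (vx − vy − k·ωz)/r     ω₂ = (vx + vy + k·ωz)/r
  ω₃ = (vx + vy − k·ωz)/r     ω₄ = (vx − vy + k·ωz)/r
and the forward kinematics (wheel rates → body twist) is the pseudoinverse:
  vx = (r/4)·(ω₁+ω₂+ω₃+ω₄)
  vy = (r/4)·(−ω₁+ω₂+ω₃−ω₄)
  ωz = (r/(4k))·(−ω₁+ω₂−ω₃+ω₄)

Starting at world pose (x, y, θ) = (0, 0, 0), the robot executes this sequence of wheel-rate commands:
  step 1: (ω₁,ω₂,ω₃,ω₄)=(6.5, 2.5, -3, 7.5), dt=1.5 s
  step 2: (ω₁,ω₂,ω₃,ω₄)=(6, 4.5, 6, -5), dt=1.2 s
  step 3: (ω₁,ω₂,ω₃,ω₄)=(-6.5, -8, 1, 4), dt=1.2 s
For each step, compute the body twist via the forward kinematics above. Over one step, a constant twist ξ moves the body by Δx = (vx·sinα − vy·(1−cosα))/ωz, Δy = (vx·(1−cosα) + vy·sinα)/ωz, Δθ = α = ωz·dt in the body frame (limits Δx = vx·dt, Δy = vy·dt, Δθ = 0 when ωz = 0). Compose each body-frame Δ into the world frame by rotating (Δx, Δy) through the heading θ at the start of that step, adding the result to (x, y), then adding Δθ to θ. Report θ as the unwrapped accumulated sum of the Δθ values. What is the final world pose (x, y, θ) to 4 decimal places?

step 1: ξ=(vx,vy,ωz)=(0.1688, -0.1813, 0.3693), dt=1.5 → body Δ=(0.3138, -0.1898, 0.5540) → world pose (0.3138, -0.1898, 0.5540)
step 2: ξ=(vx,vy,ωz)=(0.1438, 0.1187, -0.7102), dt=1.2 → body Δ=(0.2095, 0.0567, -0.8523) → world pose (0.4621, -0.0314, -0.2983)
step 3: ξ=(vx,vy,ωz)=(-0.1188, -0.0563, 0.0852), dt=1.2 → body Δ=(-0.1388, -0.0747, 0.1023) → world pose (0.3075, -0.0620, -0.1960)

(0.3075, -0.0620, -0.1960)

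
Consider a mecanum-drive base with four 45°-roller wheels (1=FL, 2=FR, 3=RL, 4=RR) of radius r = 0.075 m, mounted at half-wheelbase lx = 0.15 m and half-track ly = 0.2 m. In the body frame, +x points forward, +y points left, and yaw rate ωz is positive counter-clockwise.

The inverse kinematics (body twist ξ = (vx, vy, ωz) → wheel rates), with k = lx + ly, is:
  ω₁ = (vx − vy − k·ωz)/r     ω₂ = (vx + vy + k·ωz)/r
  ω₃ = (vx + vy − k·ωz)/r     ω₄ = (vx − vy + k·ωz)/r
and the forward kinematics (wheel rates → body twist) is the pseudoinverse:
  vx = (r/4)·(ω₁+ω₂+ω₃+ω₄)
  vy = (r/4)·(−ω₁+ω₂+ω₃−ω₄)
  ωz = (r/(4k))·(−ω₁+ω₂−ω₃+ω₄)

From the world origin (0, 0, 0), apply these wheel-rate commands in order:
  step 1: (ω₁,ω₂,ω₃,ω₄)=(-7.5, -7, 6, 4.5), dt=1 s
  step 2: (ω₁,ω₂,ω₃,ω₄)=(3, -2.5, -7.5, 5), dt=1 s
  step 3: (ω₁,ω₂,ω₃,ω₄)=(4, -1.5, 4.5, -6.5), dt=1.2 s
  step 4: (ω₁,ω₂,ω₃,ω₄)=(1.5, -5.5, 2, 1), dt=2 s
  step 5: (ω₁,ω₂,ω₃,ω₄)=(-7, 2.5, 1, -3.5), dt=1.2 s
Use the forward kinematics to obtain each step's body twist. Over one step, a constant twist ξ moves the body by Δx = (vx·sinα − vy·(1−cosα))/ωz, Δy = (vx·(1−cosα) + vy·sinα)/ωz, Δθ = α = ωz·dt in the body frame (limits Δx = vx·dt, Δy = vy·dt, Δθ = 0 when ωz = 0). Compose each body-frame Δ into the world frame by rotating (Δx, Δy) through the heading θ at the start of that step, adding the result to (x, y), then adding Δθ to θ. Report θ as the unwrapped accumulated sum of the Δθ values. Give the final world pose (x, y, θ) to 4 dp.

(0.0436, -0.0392, -1.2750)

step 1: ξ=(vx,vy,ωz)=(-0.0750, 0.0375, -0.0536), dt=1.0 → body Δ=(-0.0740, 0.0395, -0.0536) → world pose (-0.0740, 0.0395, -0.0536)
step 2: ξ=(vx,vy,ωz)=(-0.0375, -0.3375, 0.3750), dt=1.0 → body Δ=(0.0259, -0.3366, 0.3750) → world pose (-0.0661, -0.2980, 0.3214)
step 3: ξ=(vx,vy,ωz)=(0.0094, 0.1031, -0.8839), dt=1.2 → body Δ=(0.0690, 0.0964, -1.0607) → world pose (-0.0311, -0.1848, -0.7393)
step 4: ξ=(vx,vy,ωz)=(-0.0187, -0.1125, -0.4286), dt=2.0 → body Δ=(-0.1237, -0.1833, -0.8571) → world pose (-0.2461, -0.2369, -1.5964)
step 5: ξ=(vx,vy,ωz)=(-0.1313, 0.2625, 0.2679), dt=1.2 → body Δ=(-0.2050, 0.2845, 0.3214) → world pose (0.0436, -0.0392, -1.2750)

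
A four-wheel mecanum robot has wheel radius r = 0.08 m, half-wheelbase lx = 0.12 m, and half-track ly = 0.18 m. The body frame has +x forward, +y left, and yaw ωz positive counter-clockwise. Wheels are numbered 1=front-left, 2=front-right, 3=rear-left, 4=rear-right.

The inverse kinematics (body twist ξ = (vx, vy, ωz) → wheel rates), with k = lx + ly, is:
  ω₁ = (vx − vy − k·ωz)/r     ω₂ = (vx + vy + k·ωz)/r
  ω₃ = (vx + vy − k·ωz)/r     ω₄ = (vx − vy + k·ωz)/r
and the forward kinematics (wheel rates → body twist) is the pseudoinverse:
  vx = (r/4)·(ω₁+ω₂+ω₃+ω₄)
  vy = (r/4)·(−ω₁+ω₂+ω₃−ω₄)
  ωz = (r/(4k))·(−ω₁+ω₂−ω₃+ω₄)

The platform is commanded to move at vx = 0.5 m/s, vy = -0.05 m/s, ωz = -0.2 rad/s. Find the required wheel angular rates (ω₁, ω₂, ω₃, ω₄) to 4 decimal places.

(7.6250, 4.8750, 6.3750, 6.1250)

k = lx + ly = 0.12 + 0.18 = 0.3000;  k·ωz = 0.3000·-0.2 = -0.0600
ω₁ (FL) = (vx − vy − k·ωz)/r = 0.6100/0.08 = 7.6250
ω₂ (FR) = (vx + vy + k·ωz)/r = 0.3900/0.08 = 4.8750
ω₃ (RL) = (vx + vy − k·ωz)/r = 0.5100/0.08 = 6.3750
ω₄ (RR) = (vx − vy + k·ωz)/r = 0.4900/0.08 = 6.1250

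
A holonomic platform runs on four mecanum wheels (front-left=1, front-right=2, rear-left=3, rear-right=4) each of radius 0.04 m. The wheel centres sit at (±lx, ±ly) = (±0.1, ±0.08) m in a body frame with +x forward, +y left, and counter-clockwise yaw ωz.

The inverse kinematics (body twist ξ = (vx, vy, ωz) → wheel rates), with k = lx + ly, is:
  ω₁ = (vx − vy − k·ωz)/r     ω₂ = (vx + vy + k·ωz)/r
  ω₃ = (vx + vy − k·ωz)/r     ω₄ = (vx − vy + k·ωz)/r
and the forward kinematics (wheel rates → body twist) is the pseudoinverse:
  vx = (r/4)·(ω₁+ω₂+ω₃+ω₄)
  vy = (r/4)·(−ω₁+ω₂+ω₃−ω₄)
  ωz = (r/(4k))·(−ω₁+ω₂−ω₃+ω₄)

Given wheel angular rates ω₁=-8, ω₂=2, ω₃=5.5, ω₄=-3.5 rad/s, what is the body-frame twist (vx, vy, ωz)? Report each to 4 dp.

(-0.0400, 0.1900, 0.0556)

k = lx + ly = 0.1 + 0.08 = 0.1800
ω₁+ω₂+ω₃+ω₄ = -4.0000  →  vx = (0.04/4)·-4.0000 = -0.0400
−ω₁+ω₂+ω₃−ω₄ = 19.0000  →  vy = (0.04/4)·19.0000 = 0.1900
−ω₁+ω₂−ω₃+ω₄ = 1.0000  →  ωz = (0.04/0.7200)·1.0000 = 0.0556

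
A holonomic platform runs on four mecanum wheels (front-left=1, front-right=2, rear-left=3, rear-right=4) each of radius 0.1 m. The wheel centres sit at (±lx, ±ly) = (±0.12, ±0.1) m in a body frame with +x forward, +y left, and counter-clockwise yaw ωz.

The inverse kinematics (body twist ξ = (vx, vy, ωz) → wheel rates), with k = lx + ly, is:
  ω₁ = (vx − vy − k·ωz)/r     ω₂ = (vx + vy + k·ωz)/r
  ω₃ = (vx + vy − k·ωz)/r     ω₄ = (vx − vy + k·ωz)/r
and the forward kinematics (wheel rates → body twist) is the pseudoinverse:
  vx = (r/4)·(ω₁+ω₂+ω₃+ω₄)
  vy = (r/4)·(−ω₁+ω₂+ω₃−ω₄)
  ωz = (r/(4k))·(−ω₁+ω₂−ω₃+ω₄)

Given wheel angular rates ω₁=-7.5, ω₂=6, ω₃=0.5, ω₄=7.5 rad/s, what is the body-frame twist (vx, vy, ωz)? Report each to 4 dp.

(0.1625, 0.1625, 2.3295)

k = lx + ly = 0.12 + 0.1 = 0.2200
ω₁+ω₂+ω₃+ω₄ = 6.5000  →  vx = (0.1/4)·6.5000 = 0.1625
−ω₁+ω₂+ω₃−ω₄ = 6.5000  →  vy = (0.1/4)·6.5000 = 0.1625
−ω₁+ω₂−ω₃+ω₄ = 20.5000  →  ωz = (0.1/0.8800)·20.5000 = 2.3295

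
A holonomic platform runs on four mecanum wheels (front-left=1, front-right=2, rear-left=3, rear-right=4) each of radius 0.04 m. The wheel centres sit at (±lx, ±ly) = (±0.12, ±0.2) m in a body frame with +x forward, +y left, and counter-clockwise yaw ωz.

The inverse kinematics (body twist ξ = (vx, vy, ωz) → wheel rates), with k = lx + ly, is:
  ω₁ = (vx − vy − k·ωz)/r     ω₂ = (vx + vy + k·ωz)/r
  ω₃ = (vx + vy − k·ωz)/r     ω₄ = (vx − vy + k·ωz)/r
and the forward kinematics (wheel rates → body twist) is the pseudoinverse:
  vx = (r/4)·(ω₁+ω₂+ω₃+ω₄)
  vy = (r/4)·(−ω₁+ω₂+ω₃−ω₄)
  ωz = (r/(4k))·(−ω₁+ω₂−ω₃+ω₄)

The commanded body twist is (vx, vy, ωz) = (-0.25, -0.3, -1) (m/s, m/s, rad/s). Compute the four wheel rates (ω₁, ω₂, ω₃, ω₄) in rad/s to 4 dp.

k = lx + ly = 0.12 + 0.2 = 0.3200;  k·ωz = 0.3200·-1 = -0.3200
ω₁ (FL) = (vx − vy − k·ωz)/r = 0.3700/0.04 = 9.2500
ω₂ (FR) = (vx + vy + k·ωz)/r = -0.8700/0.04 = -21.7500
ω₃ (RL) = (vx + vy − k·ωz)/r = -0.2300/0.04 = -5.7500
ω₄ (RR) = (vx − vy + k·ωz)/r = -0.2700/0.04 = -6.7500

(9.2500, -21.7500, -5.7500, -6.7500)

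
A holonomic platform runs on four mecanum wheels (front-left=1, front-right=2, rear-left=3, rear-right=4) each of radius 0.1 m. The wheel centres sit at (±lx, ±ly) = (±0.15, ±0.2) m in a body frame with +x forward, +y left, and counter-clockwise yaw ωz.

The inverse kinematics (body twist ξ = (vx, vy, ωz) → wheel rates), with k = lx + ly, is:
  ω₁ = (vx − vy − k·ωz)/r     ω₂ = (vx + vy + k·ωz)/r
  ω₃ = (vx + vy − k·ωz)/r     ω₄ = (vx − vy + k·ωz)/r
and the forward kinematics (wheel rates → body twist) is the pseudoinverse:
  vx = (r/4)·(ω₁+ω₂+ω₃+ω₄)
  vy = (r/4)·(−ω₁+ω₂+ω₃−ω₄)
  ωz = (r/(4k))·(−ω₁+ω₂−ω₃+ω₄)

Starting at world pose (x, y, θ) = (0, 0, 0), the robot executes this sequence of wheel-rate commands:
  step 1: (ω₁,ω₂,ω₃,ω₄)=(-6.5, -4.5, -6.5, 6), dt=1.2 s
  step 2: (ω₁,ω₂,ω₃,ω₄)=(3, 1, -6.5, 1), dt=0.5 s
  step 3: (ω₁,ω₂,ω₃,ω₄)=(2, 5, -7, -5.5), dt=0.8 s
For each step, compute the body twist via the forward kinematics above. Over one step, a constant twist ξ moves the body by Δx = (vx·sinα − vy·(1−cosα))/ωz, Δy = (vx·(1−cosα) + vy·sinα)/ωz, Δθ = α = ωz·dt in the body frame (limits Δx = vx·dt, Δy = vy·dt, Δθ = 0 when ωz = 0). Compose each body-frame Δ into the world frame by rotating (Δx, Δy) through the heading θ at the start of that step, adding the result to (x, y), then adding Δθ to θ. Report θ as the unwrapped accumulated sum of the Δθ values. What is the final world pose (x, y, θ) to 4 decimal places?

step 1: ξ=(vx,vy,ωz)=(-0.2875, -0.2625, 1.0357), dt=1.2 → body Δ=(-0.0910, -0.4281, 1.2429) → world pose (-0.0910, -0.4281, 1.2429)
step 2: ξ=(vx,vy,ωz)=(-0.0375, -0.2375, 0.3929), dt=0.5 → body Δ=(-0.0070, -0.1198, 0.1964) → world pose (0.0202, -0.4733, 1.4393)
step 3: ξ=(vx,vy,ωz)=(-0.1375, 0.0375, 0.3214), dt=0.8 → body Δ=(-0.1126, 0.0156, 0.2571) → world pose (-0.0100, -0.5830, 1.6964)

(-0.0100, -0.5830, 1.6964)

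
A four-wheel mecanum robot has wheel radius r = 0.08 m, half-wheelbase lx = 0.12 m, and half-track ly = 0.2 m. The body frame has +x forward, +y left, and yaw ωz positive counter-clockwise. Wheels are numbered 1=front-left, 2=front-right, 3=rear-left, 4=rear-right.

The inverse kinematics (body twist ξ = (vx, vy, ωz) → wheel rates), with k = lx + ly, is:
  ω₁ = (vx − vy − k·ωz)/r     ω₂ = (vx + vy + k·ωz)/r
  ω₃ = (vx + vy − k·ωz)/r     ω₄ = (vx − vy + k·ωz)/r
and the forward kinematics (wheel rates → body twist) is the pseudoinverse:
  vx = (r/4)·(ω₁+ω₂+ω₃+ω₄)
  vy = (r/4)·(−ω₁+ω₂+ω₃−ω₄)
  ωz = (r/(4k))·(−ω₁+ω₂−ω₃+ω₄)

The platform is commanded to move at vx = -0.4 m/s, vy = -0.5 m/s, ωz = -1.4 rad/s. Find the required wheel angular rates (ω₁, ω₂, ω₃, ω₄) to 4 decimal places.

k = lx + ly = 0.12 + 0.2 = 0.3200;  k·ωz = 0.3200·-1.4 = -0.4480
ω₁ (FL) = (vx − vy − k·ωz)/r = 0.5480/0.08 = 6.8500
ω₂ (FR) = (vx + vy + k·ωz)/r = -1.3480/0.08 = -16.8500
ω₃ (RL) = (vx + vy − k·ωz)/r = -0.4520/0.08 = -5.6500
ω₄ (RR) = (vx − vy + k·ωz)/r = -0.3480/0.08 = -4.3500

(6.8500, -16.8500, -5.6500, -4.3500)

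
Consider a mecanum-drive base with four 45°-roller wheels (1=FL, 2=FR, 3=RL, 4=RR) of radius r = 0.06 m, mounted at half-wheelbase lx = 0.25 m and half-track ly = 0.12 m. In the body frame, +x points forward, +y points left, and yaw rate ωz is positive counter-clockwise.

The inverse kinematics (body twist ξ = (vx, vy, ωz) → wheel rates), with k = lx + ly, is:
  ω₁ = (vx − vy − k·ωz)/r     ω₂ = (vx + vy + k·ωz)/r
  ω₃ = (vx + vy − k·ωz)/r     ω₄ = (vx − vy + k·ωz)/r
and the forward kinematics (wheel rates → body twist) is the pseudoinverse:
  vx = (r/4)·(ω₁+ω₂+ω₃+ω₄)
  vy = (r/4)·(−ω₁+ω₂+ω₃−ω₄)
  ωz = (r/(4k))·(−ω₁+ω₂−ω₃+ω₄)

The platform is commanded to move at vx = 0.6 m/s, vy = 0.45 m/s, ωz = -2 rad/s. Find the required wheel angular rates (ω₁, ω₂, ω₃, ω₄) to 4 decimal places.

k = lx + ly = 0.25 + 0.12 = 0.3700;  k·ωz = 0.3700·-2 = -0.7400
ω₁ (FL) = (vx − vy − k·ωz)/r = 0.8900/0.06 = 14.8333
ω₂ (FR) = (vx + vy + k·ωz)/r = 0.3100/0.06 = 5.1667
ω₃ (RL) = (vx + vy − k·ωz)/r = 1.7900/0.06 = 29.8333
ω₄ (RR) = (vx − vy + k·ωz)/r = -0.5900/0.06 = -9.8333

(14.8333, 5.1667, 29.8333, -9.8333)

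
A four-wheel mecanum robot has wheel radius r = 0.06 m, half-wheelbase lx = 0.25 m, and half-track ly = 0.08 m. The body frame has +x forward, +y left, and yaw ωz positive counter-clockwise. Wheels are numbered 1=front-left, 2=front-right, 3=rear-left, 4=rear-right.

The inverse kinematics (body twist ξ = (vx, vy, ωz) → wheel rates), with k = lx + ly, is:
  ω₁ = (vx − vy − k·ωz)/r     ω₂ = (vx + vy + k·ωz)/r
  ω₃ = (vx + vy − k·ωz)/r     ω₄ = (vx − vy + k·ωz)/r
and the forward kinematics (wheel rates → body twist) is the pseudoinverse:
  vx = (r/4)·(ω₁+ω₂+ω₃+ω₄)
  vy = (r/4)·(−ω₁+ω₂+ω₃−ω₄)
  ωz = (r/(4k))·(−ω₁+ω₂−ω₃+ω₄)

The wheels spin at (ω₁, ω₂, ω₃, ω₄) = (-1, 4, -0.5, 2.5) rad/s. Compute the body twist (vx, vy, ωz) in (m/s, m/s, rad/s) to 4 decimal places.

k = lx + ly = 0.25 + 0.08 = 0.3300
ω₁+ω₂+ω₃+ω₄ = 5.0000  →  vx = (0.06/4)·5.0000 = 0.0750
−ω₁+ω₂+ω₃−ω₄ = 2.0000  →  vy = (0.06/4)·2.0000 = 0.0300
−ω₁+ω₂−ω₃+ω₄ = 8.0000  →  ωz = (0.06/1.3200)·8.0000 = 0.3636

(0.0750, 0.0300, 0.3636)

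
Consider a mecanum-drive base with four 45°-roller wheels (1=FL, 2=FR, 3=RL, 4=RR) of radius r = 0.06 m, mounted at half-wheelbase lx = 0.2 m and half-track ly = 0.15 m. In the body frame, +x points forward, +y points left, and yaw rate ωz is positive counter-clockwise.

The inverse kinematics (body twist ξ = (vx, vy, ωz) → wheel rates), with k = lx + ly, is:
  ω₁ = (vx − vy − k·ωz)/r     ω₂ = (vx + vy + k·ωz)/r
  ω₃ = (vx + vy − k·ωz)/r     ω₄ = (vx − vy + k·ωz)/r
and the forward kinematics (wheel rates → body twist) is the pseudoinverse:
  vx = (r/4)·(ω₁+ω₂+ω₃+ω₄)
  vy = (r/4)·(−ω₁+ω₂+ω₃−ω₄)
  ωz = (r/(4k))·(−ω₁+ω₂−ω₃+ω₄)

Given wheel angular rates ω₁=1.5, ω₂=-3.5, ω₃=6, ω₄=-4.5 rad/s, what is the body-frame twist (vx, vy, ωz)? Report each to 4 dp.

k = lx + ly = 0.2 + 0.15 = 0.3500
ω₁+ω₂+ω₃+ω₄ = -0.5000  →  vx = (0.06/4)·-0.5000 = -0.0075
−ω₁+ω₂+ω₃−ω₄ = 5.5000  →  vy = (0.06/4)·5.5000 = 0.0825
−ω₁+ω₂−ω₃+ω₄ = -15.5000  →  ωz = (0.06/1.4000)·-15.5000 = -0.6643

(-0.0075, 0.0825, -0.6643)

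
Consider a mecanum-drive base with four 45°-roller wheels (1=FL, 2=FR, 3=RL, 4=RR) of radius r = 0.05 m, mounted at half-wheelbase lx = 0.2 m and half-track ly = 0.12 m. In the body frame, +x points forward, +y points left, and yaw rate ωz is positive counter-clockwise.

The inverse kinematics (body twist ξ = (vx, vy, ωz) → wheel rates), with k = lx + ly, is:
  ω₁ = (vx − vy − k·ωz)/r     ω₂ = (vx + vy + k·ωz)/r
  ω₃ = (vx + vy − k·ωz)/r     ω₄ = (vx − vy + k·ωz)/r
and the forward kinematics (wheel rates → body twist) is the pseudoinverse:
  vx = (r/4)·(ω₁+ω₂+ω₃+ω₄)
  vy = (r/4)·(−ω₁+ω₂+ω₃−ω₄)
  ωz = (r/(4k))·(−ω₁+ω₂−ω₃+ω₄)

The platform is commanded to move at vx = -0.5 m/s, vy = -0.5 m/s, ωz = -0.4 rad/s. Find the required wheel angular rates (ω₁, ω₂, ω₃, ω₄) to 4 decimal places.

k = lx + ly = 0.2 + 0.12 = 0.3200;  k·ωz = 0.3200·-0.4 = -0.1280
ω₁ (FL) = (vx − vy − k·ωz)/r = 0.1280/0.05 = 2.5600
ω₂ (FR) = (vx + vy + k·ωz)/r = -1.1280/0.05 = -22.5600
ω₃ (RL) = (vx + vy − k·ωz)/r = -0.8720/0.05 = -17.4400
ω₄ (RR) = (vx − vy + k·ωz)/r = -0.1280/0.05 = -2.5600

(2.5600, -22.5600, -17.4400, -2.5600)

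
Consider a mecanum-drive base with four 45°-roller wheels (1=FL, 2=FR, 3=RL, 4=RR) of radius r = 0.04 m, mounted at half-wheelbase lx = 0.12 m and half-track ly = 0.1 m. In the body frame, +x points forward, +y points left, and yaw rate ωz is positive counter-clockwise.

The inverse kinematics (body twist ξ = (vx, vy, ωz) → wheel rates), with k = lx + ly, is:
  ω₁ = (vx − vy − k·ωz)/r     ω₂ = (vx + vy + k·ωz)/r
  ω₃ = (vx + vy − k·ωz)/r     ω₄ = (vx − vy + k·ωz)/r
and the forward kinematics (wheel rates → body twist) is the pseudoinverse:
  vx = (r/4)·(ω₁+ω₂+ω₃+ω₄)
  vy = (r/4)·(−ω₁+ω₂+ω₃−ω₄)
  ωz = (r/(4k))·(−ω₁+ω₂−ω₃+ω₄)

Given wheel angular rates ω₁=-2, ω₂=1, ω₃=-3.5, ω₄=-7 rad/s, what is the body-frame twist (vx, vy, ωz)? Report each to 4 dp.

k = lx + ly = 0.12 + 0.1 = 0.2200
ω₁+ω₂+ω₃+ω₄ = -11.5000  →  vx = (0.04/4)·-11.5000 = -0.1150
−ω₁+ω₂+ω₃−ω₄ = 6.5000  →  vy = (0.04/4)·6.5000 = 0.0650
−ω₁+ω₂−ω₃+ω₄ = -0.5000  →  ωz = (0.04/0.8800)·-0.5000 = -0.0227

(-0.1150, 0.0650, -0.0227)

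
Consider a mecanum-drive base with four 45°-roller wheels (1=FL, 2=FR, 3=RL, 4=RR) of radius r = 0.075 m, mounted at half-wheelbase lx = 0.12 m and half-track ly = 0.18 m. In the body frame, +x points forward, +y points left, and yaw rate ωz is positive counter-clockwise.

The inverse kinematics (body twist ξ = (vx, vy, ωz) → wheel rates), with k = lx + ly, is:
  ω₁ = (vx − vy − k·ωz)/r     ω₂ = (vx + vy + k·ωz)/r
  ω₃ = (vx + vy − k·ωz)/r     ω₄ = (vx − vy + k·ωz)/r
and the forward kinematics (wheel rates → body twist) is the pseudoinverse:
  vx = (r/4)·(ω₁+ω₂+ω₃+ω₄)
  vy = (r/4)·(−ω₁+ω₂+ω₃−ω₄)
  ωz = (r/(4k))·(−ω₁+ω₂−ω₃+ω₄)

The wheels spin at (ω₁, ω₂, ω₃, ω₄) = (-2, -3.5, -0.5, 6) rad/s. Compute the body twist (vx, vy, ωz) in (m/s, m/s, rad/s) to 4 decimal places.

k = lx + ly = 0.12 + 0.18 = 0.3000
ω₁+ω₂+ω₃+ω₄ = 0.0000  →  vx = (0.075/4)·0.0000 = 0.0000
−ω₁+ω₂+ω₃−ω₄ = -8.0000  →  vy = (0.075/4)·-8.0000 = -0.1500
−ω₁+ω₂−ω₃+ω₄ = 5.0000  →  ωz = (0.075/1.2000)·5.0000 = 0.3125

(0.0000, -0.1500, 0.3125)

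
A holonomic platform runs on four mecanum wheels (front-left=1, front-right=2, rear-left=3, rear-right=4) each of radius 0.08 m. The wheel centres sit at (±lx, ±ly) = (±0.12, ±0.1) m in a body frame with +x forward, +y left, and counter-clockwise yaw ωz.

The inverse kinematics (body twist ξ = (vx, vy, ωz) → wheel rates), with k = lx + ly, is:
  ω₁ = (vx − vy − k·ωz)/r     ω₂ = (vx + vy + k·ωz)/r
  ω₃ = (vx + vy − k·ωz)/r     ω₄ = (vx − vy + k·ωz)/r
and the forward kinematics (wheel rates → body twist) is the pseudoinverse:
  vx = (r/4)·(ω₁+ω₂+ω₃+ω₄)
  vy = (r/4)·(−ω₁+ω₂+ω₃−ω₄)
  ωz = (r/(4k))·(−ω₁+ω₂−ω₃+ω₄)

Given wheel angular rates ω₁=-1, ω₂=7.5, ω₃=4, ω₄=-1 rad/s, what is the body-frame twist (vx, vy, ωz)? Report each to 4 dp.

(0.1900, 0.2700, 0.3182)

k = lx + ly = 0.12 + 0.1 = 0.2200
ω₁+ω₂+ω₃+ω₄ = 9.5000  →  vx = (0.08/4)·9.5000 = 0.1900
−ω₁+ω₂+ω₃−ω₄ = 13.5000  →  vy = (0.08/4)·13.5000 = 0.2700
−ω₁+ω₂−ω₃+ω₄ = 3.5000  →  ωz = (0.08/0.8800)·3.5000 = 0.3182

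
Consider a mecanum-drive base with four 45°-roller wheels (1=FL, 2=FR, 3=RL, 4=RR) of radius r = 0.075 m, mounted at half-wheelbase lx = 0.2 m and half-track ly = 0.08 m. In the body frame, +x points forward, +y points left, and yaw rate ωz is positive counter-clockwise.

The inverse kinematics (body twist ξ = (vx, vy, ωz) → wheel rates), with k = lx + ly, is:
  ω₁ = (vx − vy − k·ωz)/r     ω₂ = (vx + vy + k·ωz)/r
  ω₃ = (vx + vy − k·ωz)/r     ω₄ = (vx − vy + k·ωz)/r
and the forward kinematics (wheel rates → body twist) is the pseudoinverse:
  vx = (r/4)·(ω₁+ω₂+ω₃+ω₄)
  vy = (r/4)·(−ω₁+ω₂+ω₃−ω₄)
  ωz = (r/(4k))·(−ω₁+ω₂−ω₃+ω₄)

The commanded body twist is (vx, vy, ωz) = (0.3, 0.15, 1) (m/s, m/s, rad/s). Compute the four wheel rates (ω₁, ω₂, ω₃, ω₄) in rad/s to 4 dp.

k = lx + ly = 0.2 + 0.08 = 0.2800;  k·ωz = 0.2800·1 = 0.2800
ω₁ (FL) = (vx − vy − k·ωz)/r = -0.1300/0.075 = -1.7333
ω₂ (FR) = (vx + vy + k·ωz)/r = 0.7300/0.075 = 9.7333
ω₃ (RL) = (vx + vy − k·ωz)/r = 0.1700/0.075 = 2.2667
ω₄ (RR) = (vx − vy + k·ωz)/r = 0.4300/0.075 = 5.7333

(-1.7333, 9.7333, 2.2667, 5.7333)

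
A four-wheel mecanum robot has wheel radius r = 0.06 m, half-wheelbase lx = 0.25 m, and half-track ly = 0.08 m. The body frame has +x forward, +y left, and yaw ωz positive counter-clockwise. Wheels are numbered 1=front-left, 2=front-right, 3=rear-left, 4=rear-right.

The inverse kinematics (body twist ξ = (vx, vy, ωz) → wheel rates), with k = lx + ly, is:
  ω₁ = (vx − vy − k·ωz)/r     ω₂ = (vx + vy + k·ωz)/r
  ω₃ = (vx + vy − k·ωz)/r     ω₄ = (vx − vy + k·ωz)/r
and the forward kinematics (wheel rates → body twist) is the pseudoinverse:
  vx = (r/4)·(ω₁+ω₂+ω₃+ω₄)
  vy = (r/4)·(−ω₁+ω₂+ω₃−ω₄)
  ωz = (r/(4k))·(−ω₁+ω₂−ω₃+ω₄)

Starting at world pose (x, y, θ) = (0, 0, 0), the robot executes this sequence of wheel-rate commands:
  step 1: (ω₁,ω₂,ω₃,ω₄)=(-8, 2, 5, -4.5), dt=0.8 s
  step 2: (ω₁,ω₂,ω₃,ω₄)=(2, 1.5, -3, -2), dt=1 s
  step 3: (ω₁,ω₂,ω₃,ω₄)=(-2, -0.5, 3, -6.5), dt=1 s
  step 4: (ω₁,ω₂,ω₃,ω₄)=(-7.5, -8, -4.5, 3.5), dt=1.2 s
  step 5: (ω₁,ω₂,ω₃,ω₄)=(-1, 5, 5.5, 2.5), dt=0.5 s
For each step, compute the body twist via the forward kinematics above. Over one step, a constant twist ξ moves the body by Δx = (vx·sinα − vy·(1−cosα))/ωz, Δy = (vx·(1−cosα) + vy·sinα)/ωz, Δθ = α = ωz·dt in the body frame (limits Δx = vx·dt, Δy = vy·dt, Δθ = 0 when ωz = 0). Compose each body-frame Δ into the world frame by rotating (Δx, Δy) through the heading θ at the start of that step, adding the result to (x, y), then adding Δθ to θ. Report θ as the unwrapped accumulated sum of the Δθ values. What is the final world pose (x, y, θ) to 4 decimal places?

(-0.3851, 0.3470, 0.1545)

step 1: ξ=(vx,vy,ωz)=(-0.0825, 0.2925, 0.0227), dt=0.8 → body Δ=(-0.0681, 0.2334, 0.0182) → world pose (-0.0681, 0.2334, 0.0182)
step 2: ξ=(vx,vy,ωz)=(-0.0225, -0.0225, 0.0227), dt=1.0 → body Δ=(-0.0222, -0.0228, 0.0227) → world pose (-0.0899, 0.2102, 0.0409)
step 3: ξ=(vx,vy,ωz)=(-0.0900, 0.1650, -0.3636), dt=1.0 → body Δ=(-0.0584, 0.1776, -0.3636) → world pose (-0.1555, 0.3853, -0.3227)
step 4: ξ=(vx,vy,ωz)=(-0.2475, -0.1275, 0.3409), dt=1.2 → body Δ=(-0.2579, -0.2087, 0.4091) → world pose (-0.4663, 0.2692, 0.0864)
step 5: ξ=(vx,vy,ωz)=(0.1800, 0.1350, 0.1364), dt=0.5 → body Δ=(0.0876, 0.0705, 0.0682) → world pose (-0.3851, 0.3470, 0.1545)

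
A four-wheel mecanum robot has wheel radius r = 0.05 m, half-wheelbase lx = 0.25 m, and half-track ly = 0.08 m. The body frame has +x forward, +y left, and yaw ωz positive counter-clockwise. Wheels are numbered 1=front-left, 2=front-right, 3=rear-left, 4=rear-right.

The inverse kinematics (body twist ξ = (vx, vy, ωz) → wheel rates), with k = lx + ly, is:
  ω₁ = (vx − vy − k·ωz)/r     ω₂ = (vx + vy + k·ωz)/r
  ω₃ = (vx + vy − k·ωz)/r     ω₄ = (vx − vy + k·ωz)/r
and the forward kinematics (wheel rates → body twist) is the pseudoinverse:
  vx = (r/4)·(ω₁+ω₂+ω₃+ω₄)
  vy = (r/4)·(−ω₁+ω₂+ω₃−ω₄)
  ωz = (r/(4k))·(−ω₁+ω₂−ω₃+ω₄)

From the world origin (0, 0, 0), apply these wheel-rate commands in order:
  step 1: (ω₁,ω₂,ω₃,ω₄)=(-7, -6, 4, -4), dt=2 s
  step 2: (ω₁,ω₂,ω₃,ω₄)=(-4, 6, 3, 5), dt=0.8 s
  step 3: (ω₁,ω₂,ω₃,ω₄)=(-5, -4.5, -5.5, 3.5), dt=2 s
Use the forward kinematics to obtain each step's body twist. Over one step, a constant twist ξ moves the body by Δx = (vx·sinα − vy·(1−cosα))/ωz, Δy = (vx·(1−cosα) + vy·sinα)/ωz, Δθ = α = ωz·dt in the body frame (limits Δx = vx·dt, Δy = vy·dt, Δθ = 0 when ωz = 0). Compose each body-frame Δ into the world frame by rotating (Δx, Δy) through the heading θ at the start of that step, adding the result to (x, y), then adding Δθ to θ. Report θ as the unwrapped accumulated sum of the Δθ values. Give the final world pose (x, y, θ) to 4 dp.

step 1: ξ=(vx,vy,ωz)=(-0.1625, 0.1125, -0.2652), dt=2.0 → body Δ=(-0.2517, 0.2988, -0.5303) → world pose (-0.2517, 0.2988, -0.5303)
step 2: ξ=(vx,vy,ωz)=(0.1250, 0.1000, 0.4545), dt=0.8 → body Δ=(0.0834, 0.0962, 0.3636) → world pose (-0.1311, 0.3396, -0.1667)
step 3: ξ=(vx,vy,ωz)=(-0.1437, -0.1063, 0.3598), dt=2.0 → body Δ=(-0.1901, -0.2937, 0.7197) → world pose (-0.3672, 0.0815, 0.5530)

(-0.3672, 0.0815, 0.5530)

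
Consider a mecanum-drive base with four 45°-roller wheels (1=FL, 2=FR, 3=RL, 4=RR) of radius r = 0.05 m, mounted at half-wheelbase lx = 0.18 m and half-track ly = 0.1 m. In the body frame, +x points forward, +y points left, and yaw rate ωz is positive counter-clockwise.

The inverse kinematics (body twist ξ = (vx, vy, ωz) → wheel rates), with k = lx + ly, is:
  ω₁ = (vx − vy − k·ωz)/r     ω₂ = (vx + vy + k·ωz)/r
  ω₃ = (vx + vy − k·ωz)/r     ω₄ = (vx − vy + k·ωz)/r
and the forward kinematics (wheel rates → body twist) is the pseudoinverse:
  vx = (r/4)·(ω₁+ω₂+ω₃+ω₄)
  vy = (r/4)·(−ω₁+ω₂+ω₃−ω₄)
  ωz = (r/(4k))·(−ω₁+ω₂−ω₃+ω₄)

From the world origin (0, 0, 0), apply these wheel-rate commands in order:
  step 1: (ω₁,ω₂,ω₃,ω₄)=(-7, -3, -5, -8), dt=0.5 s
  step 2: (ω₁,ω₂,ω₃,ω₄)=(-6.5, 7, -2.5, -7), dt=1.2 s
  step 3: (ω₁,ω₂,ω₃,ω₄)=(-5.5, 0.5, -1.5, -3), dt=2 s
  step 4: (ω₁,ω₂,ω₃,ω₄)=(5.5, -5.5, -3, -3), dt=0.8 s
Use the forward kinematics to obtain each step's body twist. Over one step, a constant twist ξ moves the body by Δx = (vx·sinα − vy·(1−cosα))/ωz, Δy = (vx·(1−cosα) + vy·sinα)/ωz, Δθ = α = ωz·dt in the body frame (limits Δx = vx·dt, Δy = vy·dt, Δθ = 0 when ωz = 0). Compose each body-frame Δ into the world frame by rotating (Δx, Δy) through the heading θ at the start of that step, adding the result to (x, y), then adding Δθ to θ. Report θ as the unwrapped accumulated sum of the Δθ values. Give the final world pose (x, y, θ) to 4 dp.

(-0.6173, 0.1326, 0.5134)

step 1: ξ=(vx,vy,ωz)=(-0.2875, 0.0875, 0.0446), dt=0.5 → body Δ=(-0.1442, 0.0421, 0.0223) → world pose (-0.1442, 0.0421, 0.0223)
step 2: ξ=(vx,vy,ωz)=(-0.1125, 0.2250, 0.4018), dt=1.2 → body Δ=(-0.1937, 0.2277, 0.4821) → world pose (-0.3429, 0.2655, 0.5045)
step 3: ξ=(vx,vy,ωz)=(-0.1188, 0.0938, 0.2009), dt=2.0 → body Δ=(-0.2683, 0.1354, 0.4018) → world pose (-0.6433, 0.2544, 0.9062)
step 4: ξ=(vx,vy,ωz)=(-0.0750, -0.1375, -0.4911), dt=0.8 → body Δ=(-0.0798, -0.0956, -0.3929) → world pose (-0.6173, 0.1326, 0.5134)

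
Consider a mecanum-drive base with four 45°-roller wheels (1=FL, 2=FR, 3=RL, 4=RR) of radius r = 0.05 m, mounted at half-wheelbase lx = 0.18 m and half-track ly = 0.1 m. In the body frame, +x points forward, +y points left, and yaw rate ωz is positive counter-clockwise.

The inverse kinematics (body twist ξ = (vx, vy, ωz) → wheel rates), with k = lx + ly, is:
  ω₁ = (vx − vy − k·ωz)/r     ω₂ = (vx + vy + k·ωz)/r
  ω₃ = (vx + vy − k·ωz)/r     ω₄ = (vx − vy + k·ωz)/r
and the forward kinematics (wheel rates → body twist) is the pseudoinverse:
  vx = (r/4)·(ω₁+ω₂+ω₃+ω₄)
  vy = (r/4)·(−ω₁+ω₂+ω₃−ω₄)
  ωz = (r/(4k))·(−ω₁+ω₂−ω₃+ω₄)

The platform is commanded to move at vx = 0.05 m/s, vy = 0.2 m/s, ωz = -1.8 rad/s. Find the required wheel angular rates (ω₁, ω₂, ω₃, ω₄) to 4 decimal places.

k = lx + ly = 0.18 + 0.1 = 0.2800;  k·ωz = 0.2800·-1.8 = -0.5040
ω₁ (FL) = (vx − vy − k·ωz)/r = 0.3540/0.05 = 7.0800
ω₂ (FR) = (vx + vy + k·ωz)/r = -0.2540/0.05 = -5.0800
ω₃ (RL) = (vx + vy − k·ωz)/r = 0.7540/0.05 = 15.0800
ω₄ (RR) = (vx − vy + k·ωz)/r = -0.6540/0.05 = -13.0800

(7.0800, -5.0800, 15.0800, -13.0800)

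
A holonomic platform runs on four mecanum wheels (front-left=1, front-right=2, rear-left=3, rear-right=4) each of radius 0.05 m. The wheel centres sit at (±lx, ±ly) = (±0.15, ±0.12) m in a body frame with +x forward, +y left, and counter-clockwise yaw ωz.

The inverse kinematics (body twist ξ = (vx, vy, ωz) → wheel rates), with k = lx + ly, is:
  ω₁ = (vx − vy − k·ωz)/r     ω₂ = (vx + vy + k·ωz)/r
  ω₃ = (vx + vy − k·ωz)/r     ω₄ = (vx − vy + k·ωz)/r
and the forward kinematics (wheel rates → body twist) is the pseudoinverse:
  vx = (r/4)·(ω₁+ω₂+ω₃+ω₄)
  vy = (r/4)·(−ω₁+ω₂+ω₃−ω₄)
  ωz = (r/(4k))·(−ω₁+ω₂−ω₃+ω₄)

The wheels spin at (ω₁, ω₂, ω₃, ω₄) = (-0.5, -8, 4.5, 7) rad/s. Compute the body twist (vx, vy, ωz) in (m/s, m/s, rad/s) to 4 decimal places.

(0.0375, -0.1250, -0.2315)

k = lx + ly = 0.15 + 0.12 = 0.2700
ω₁+ω₂+ω₃+ω₄ = 3.0000  →  vx = (0.05/4)·3.0000 = 0.0375
−ω₁+ω₂+ω₃−ω₄ = -10.0000  →  vy = (0.05/4)·-10.0000 = -0.1250
−ω₁+ω₂−ω₃+ω₄ = -5.0000  →  ωz = (0.05/1.0800)·-5.0000 = -0.2315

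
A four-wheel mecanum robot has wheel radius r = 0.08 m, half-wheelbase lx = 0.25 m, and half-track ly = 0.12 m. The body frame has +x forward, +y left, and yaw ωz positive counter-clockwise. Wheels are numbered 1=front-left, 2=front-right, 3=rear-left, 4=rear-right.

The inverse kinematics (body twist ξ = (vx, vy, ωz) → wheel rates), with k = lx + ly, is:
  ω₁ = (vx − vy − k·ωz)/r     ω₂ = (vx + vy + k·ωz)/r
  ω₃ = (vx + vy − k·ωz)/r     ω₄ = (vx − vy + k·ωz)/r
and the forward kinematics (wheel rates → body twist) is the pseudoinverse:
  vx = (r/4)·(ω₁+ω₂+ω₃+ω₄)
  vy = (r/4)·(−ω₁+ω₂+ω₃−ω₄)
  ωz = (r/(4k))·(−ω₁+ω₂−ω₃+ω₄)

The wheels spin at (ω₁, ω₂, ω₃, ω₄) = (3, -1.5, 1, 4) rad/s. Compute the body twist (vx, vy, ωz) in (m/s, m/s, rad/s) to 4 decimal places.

k = lx + ly = 0.25 + 0.12 = 0.3700
ω₁+ω₂+ω₃+ω₄ = 6.5000  →  vx = (0.08/4)·6.5000 = 0.1300
−ω₁+ω₂+ω₃−ω₄ = -7.5000  →  vy = (0.08/4)·-7.5000 = -0.1500
−ω₁+ω₂−ω₃+ω₄ = -1.5000  →  ωz = (0.08/1.4800)·-1.5000 = -0.0811

(0.1300, -0.1500, -0.0811)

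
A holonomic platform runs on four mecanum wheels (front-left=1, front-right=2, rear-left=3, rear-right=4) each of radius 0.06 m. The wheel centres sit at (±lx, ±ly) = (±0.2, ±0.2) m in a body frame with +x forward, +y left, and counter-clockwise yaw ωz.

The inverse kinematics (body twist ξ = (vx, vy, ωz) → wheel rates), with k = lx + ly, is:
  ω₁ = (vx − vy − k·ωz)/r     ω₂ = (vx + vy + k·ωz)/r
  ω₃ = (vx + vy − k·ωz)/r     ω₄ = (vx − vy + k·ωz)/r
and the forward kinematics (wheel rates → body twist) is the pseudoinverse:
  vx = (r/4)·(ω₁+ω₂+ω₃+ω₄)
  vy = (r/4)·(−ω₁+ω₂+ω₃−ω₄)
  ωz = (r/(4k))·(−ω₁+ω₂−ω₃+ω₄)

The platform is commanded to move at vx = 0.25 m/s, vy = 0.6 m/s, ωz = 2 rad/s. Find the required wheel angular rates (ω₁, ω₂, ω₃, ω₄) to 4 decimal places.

(-19.1667, 27.5000, 0.8333, 7.5000)

k = lx + ly = 0.2 + 0.2 = 0.4000;  k·ωz = 0.4000·2 = 0.8000
ω₁ (FL) = (vx − vy − k·ωz)/r = -1.1500/0.06 = -19.1667
ω₂ (FR) = (vx + vy + k·ωz)/r = 1.6500/0.06 = 27.5000
ω₃ (RL) = (vx + vy − k·ωz)/r = 0.0500/0.06 = 0.8333
ω₄ (RR) = (vx − vy + k·ωz)/r = 0.4500/0.06 = 7.5000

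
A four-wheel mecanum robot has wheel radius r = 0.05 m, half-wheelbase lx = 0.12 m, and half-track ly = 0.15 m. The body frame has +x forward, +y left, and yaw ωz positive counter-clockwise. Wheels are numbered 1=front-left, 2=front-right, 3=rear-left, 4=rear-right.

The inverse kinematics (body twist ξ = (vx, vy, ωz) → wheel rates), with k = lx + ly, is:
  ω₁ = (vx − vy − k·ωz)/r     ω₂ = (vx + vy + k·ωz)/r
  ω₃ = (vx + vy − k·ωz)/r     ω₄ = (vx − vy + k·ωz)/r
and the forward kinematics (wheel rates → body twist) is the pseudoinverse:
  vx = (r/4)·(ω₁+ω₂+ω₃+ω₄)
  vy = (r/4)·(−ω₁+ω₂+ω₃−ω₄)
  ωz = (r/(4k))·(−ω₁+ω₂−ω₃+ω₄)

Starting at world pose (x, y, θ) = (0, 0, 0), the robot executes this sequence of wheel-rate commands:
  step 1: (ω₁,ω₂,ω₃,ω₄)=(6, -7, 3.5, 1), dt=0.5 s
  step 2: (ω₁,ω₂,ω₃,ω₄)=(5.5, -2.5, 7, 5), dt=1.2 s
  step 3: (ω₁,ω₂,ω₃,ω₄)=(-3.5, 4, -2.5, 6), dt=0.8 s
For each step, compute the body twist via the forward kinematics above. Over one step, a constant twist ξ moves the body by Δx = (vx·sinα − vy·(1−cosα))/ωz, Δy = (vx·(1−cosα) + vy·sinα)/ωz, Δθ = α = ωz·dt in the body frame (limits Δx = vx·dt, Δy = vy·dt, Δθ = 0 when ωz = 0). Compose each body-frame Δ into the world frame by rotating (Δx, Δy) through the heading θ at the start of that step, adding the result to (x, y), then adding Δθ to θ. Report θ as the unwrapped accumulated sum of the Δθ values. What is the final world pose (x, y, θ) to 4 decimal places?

(0.1620, -0.3025, -0.3218)

step 1: ξ=(vx,vy,ωz)=(0.0438, -0.1313, -0.7176), dt=0.5 → body Δ=(0.0098, -0.0681, -0.3588) → world pose (0.0098, -0.0681, -0.3588)
step 2: ξ=(vx,vy,ωz)=(0.1875, -0.0750, -0.4630), dt=1.2 → body Δ=(0.1892, -0.1464, -0.5556) → world pose (0.1356, -0.2716, -0.9144)
step 3: ξ=(vx,vy,ωz)=(0.0500, -0.0125, 0.7407), dt=0.8 → body Δ=(0.0406, 0.0021, 0.5926) → world pose (0.1620, -0.3025, -0.3218)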